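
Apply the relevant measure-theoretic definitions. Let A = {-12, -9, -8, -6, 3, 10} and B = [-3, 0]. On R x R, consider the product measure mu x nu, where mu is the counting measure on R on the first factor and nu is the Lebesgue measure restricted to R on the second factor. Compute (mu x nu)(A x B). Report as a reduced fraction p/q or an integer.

For a measurable rectangle A x B, the product measure satisfies
  (mu x nu)(A x B) = mu(A) * nu(B).
  mu(A) = 6.
  nu(B) = 3.
  (mu x nu)(A x B) = 6 * 3 = 18.

18


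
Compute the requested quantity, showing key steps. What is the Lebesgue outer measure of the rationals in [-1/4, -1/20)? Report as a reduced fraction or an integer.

E = Q cap [-1/4, -1/20) is a subset of Q, which is countable. Enumerate Q = {q_1, q_2, ...}; for any eps > 0, cover q_k by the open interval (q_k - eps/2^(k+1), q_k + eps/2^(k+1)), of length eps/2^k. The total cover length is sum_{k>=1} eps/2^k = eps. Hence m*(E) <= m*(Q) <= eps for every eps > 0, and since outer measure is non-negative, m*(E) = 0.

0


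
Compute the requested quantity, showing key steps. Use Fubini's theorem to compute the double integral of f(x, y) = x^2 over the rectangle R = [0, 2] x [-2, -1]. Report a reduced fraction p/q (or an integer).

f(x, y) is a tensor product of a function of x and a function of y, and both factors are bounded continuous (hence Lebesgue integrable) on the rectangle, so Fubini's theorem applies:
  integral_R f d(m x m) = (integral_a1^b1 x^2 dx) * (integral_a2^b2 1 dy).
Inner integral in x: integral_{0}^{2} x^2 dx = (2^3 - 0^3)/3
  = 8/3.
Inner integral in y: integral_{-2}^{-1} 1 dy = ((-1)^1 - (-2)^1)/1
  = 1.
Product: (8/3) * (1) = 8/3.

8/3


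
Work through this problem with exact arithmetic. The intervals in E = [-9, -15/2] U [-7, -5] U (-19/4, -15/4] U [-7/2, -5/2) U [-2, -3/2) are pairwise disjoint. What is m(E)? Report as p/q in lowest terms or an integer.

For pairwise disjoint intervals, m(union_i I_i) = sum_i m(I_i),
and m is invariant under swapping open/closed endpoints (single points have measure 0).
So m(E) = sum_i (b_i - a_i).
  I_1 has length -15/2 - (-9) = 3/2.
  I_2 has length -5 - (-7) = 2.
  I_3 has length -15/4 - (-19/4) = 1.
  I_4 has length -5/2 - (-7/2) = 1.
  I_5 has length -3/2 - (-2) = 1/2.
Summing:
  m(E) = 3/2 + 2 + 1 + 1 + 1/2 = 6.

6


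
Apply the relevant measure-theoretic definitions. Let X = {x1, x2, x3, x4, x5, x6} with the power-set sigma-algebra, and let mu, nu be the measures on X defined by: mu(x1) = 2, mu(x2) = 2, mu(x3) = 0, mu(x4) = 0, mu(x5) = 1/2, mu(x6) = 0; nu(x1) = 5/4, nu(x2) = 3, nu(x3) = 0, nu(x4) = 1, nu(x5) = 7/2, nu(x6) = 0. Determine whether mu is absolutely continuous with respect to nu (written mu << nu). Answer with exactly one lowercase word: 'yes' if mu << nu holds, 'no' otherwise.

mu << nu means: every nu-null measurable set is also mu-null; equivalently, for every atom x, if nu({x}) = 0 then mu({x}) = 0.
Checking each atom:
  x1: nu = 5/4 > 0 -> no constraint.
  x2: nu = 3 > 0 -> no constraint.
  x3: nu = 0, mu = 0 -> consistent with mu << nu.
  x4: nu = 1 > 0 -> no constraint.
  x5: nu = 7/2 > 0 -> no constraint.
  x6: nu = 0, mu = 0 -> consistent with mu << nu.
No atom violates the condition. Therefore mu << nu.

yes


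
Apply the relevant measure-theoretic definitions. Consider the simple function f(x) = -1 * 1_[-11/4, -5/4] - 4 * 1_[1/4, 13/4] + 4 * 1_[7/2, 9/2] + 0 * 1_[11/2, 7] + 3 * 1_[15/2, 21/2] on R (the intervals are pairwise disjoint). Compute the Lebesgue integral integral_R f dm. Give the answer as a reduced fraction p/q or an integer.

For a simple function f = sum_i c_i * 1_{A_i} with disjoint A_i,
  integral f dm = sum_i c_i * m(A_i).
Lengths of the A_i:
  m(A_1) = -5/4 - (-11/4) = 3/2.
  m(A_2) = 13/4 - 1/4 = 3.
  m(A_3) = 9/2 - 7/2 = 1.
  m(A_4) = 7 - 11/2 = 3/2.
  m(A_5) = 21/2 - 15/2 = 3.
Contributions c_i * m(A_i):
  (-1) * (3/2) = -3/2.
  (-4) * (3) = -12.
  (4) * (1) = 4.
  (0) * (3/2) = 0.
  (3) * (3) = 9.
Total: -3/2 - 12 + 4 + 0 + 9 = -1/2.

-1/2


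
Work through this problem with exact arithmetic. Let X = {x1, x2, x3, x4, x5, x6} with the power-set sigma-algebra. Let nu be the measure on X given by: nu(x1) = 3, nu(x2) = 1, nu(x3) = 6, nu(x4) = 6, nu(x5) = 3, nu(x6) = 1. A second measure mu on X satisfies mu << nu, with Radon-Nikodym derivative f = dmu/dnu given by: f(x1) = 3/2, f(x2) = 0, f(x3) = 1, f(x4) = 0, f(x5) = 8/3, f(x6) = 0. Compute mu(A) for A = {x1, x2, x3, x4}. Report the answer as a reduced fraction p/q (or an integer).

By the defining property of the Radon-Nikodym derivative, for every measurable set A,
  mu(A) = integral_A f dnu.
Since nu is a discrete measure concentrated on the atoms of X, the integral over A reduces to the sum
  mu(A) = sum_{x in A} f(x) * nu({x}).
Computing each term:
  x1: f(x1) * nu(x1) = 3/2 * 3 = 9/2.
  x2: f(x2) * nu(x2) = 0 * 1 = 0.
  x3: f(x3) * nu(x3) = 1 * 6 = 6.
  x4: f(x4) * nu(x4) = 0 * 6 = 0.
Summing: mu(A) = 9/2 + 0 + 6 + 0 = 21/2.

21/2


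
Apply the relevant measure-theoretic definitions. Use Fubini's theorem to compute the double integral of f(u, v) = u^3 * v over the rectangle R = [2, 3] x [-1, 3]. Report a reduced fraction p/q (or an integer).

f(u, v) is a tensor product of a function of u and a function of v, and both factors are bounded continuous (hence Lebesgue integrable) on the rectangle, so Fubini's theorem applies:
  integral_R f d(m x m) = (integral_a1^b1 u^3 du) * (integral_a2^b2 v dv).
Inner integral in u: integral_{2}^{3} u^3 du = (3^4 - 2^4)/4
  = 65/4.
Inner integral in v: integral_{-1}^{3} v dv = (3^2 - (-1)^2)/2
  = 4.
Product: (65/4) * (4) = 65.

65


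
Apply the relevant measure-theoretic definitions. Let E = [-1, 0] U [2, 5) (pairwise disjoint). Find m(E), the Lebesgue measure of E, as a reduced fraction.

For pairwise disjoint intervals, m(union_i I_i) = sum_i m(I_i),
and m is invariant under swapping open/closed endpoints (single points have measure 0).
So m(E) = sum_i (b_i - a_i).
  I_1 has length 0 - (-1) = 1.
  I_2 has length 5 - 2 = 3.
Summing:
  m(E) = 1 + 3 = 4.

4


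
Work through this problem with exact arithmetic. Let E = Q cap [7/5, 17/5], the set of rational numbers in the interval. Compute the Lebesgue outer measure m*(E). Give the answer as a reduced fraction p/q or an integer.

The set Q cap [7/5, 17/5] is countable (a subset of the countable set Q). Lebesgue outer measure of any countable set is 0: each singleton {q} has m*({q}) = 0, and by countable subadditivity m*(union_k {q_k}) <= sum_k m*({q_k}) = sum_k 0 = 0. The reverse inequality m*(E) >= 0 is automatic. So m*(Q cap [7/5, 17/5]) = 0.

0


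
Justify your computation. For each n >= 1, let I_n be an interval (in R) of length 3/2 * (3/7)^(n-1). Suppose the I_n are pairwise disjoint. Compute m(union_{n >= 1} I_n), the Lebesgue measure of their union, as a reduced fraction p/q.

By countable additivity of the Lebesgue measure on pairwise disjoint measurable sets,
  m(union_{n >= 1} I_n) = sum_{n >= 1} m(I_n) = sum_{n >= 1} a * r^(n-1),
  with a = 3/2 and r = 3/7.
Since 0 < r = 3/7 < 1, the geometric series converges:
  sum_{n >= 1} a * r^(n-1) = a / (1 - r).
  = 3/2 / (1 - 3/7)
  = 3/2 / (4/7)
  = 21/8.

21/8


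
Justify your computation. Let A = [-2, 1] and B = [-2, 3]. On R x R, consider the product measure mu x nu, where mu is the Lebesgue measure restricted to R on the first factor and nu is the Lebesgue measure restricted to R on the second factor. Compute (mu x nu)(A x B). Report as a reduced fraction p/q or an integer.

For a measurable rectangle A x B, the product measure satisfies
  (mu x nu)(A x B) = mu(A) * nu(B).
  mu(A) = 3.
  nu(B) = 5.
  (mu x nu)(A x B) = 3 * 5 = 15.

15


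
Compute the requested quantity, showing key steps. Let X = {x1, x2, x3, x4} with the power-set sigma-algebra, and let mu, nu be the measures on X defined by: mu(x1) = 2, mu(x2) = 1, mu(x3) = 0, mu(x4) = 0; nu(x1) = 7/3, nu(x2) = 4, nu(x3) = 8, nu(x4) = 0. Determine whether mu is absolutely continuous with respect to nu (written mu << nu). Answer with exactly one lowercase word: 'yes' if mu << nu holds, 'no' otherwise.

mu << nu means: every nu-null measurable set is also mu-null; equivalently, for every atom x, if nu({x}) = 0 then mu({x}) = 0.
Checking each atom:
  x1: nu = 7/3 > 0 -> no constraint.
  x2: nu = 4 > 0 -> no constraint.
  x3: nu = 8 > 0 -> no constraint.
  x4: nu = 0, mu = 0 -> consistent with mu << nu.
No atom violates the condition. Therefore mu << nu.

yes


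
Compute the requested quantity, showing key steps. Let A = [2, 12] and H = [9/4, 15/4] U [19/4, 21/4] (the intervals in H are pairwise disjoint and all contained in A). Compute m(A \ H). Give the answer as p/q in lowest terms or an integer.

The ambient interval has length m(A) = 12 - 2 = 10.
Since the holes are disjoint and sit inside A, by finite additivity
  m(H) = sum_i (b_i - a_i), and m(A \ H) = m(A) - m(H).
Computing the hole measures:
  m(H_1) = 15/4 - 9/4 = 3/2.
  m(H_2) = 21/4 - 19/4 = 1/2.
Summed: m(H) = 3/2 + 1/2 = 2.
So m(A \ H) = 10 - 2 = 8.

8


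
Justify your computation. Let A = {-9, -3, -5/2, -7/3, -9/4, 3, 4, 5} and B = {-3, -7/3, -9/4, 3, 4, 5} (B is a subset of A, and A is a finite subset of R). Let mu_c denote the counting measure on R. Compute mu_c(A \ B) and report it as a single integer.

Counting measure assigns mu_c(E) = |E| (number of elements) when E is finite. For B subset A, A \ B is the set of elements of A not in B, so |A \ B| = |A| - |B|.
|A| = 8, |B| = 6, so mu_c(A \ B) = 8 - 6 = 2.

2


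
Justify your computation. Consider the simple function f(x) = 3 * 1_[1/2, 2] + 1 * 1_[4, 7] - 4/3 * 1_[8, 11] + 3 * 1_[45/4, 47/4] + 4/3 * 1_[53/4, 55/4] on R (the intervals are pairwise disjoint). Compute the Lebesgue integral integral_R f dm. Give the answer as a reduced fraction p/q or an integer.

For a simple function f = sum_i c_i * 1_{A_i} with disjoint A_i,
  integral f dm = sum_i c_i * m(A_i).
Lengths of the A_i:
  m(A_1) = 2 - 1/2 = 3/2.
  m(A_2) = 7 - 4 = 3.
  m(A_3) = 11 - 8 = 3.
  m(A_4) = 47/4 - 45/4 = 1/2.
  m(A_5) = 55/4 - 53/4 = 1/2.
Contributions c_i * m(A_i):
  (3) * (3/2) = 9/2.
  (1) * (3) = 3.
  (-4/3) * (3) = -4.
  (3) * (1/2) = 3/2.
  (4/3) * (1/2) = 2/3.
Total: 9/2 + 3 - 4 + 3/2 + 2/3 = 17/3.

17/3


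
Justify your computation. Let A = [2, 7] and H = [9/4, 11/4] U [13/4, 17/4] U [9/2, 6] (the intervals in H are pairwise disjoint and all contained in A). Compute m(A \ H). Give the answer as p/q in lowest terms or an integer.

The ambient interval has length m(A) = 7 - 2 = 5.
Since the holes are disjoint and sit inside A, by finite additivity
  m(H) = sum_i (b_i - a_i), and m(A \ H) = m(A) - m(H).
Computing the hole measures:
  m(H_1) = 11/4 - 9/4 = 1/2.
  m(H_2) = 17/4 - 13/4 = 1.
  m(H_3) = 6 - 9/2 = 3/2.
Summed: m(H) = 1/2 + 1 + 3/2 = 3.
So m(A \ H) = 5 - 3 = 2.

2


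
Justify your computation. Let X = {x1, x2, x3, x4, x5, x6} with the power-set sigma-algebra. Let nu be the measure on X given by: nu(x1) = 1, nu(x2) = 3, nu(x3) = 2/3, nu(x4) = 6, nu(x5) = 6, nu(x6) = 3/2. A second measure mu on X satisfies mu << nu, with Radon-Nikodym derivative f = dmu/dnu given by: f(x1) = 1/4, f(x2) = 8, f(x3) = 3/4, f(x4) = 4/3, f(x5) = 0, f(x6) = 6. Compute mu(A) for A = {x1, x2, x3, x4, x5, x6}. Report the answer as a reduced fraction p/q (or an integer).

By the defining property of the Radon-Nikodym derivative, for every measurable set A,
  mu(A) = integral_A f dnu.
Since nu is a discrete measure concentrated on the atoms of X, the integral over A reduces to the sum
  mu(A) = sum_{x in A} f(x) * nu({x}).
Computing each term:
  x1: f(x1) * nu(x1) = 1/4 * 1 = 1/4.
  x2: f(x2) * nu(x2) = 8 * 3 = 24.
  x3: f(x3) * nu(x3) = 3/4 * 2/3 = 1/2.
  x4: f(x4) * nu(x4) = 4/3 * 6 = 8.
  x5: f(x5) * nu(x5) = 0 * 6 = 0.
  x6: f(x6) * nu(x6) = 6 * 3/2 = 9.
Summing: mu(A) = 1/4 + 24 + 1/2 + 8 + 0 + 9 = 167/4.

167/4


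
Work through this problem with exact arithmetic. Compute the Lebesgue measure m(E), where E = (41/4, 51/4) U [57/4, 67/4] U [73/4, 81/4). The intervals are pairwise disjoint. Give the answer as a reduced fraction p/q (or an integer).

For pairwise disjoint intervals, m(union_i I_i) = sum_i m(I_i),
and m is invariant under swapping open/closed endpoints (single points have measure 0).
So m(E) = sum_i (b_i - a_i).
  I_1 has length 51/4 - 41/4 = 5/2.
  I_2 has length 67/4 - 57/4 = 5/2.
  I_3 has length 81/4 - 73/4 = 2.
Summing:
  m(E) = 5/2 + 5/2 + 2 = 7.

7


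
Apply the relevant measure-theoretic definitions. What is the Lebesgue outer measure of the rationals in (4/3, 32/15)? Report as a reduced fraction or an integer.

The set Q cap (4/3, 32/15) is countable (a subset of the countable set Q). Lebesgue outer measure of any countable set is 0: each singleton {q} has m*({q}) = 0, and by countable subadditivity m*(union_k {q_k}) <= sum_k m*({q_k}) = sum_k 0 = 0. The reverse inequality m*(E) >= 0 is automatic. So m*(Q cap (4/3, 32/15)) = 0.

0


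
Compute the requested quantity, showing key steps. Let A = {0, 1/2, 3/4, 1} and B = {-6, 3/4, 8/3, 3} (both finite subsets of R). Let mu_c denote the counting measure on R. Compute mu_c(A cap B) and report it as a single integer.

Counting measure on a finite set equals cardinality. mu_c(A cap B) = |A cap B| (elements appearing in both).
Enumerating the elements of A that also lie in B gives 1 element(s).
So mu_c(A cap B) = 1.

1


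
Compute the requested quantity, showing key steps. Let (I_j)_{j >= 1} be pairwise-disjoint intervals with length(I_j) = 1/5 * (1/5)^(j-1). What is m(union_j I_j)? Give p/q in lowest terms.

By countable additivity of the Lebesgue measure on pairwise disjoint measurable sets,
  m(union_{j >= 1} I_j) = sum_{j >= 1} m(I_j) = sum_{j >= 1} a * r^(j-1),
  with a = 1/5 and r = 1/5.
Since 0 < r = 1/5 < 1, the geometric series converges:
  sum_{j >= 1} a * r^(j-1) = a / (1 - r).
  = 1/5 / (1 - 1/5)
  = 1/5 / (4/5)
  = 1/4.

1/4


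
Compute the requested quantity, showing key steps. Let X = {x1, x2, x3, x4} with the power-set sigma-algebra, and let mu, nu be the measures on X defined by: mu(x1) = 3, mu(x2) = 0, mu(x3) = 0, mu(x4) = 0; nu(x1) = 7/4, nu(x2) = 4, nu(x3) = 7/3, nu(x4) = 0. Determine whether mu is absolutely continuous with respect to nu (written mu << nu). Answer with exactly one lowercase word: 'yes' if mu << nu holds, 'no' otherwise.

mu << nu means: every nu-null measurable set is also mu-null; equivalently, for every atom x, if nu({x}) = 0 then mu({x}) = 0.
Checking each atom:
  x1: nu = 7/4 > 0 -> no constraint.
  x2: nu = 4 > 0 -> no constraint.
  x3: nu = 7/3 > 0 -> no constraint.
  x4: nu = 0, mu = 0 -> consistent with mu << nu.
No atom violates the condition. Therefore mu << nu.

yes


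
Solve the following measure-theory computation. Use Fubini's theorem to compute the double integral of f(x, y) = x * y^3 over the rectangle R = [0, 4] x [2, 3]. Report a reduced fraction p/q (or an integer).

f(x, y) is a tensor product of a function of x and a function of y, and both factors are bounded continuous (hence Lebesgue integrable) on the rectangle, so Fubini's theorem applies:
  integral_R f d(m x m) = (integral_a1^b1 x dx) * (integral_a2^b2 y^3 dy).
Inner integral in x: integral_{0}^{4} x dx = (4^2 - 0^2)/2
  = 8.
Inner integral in y: integral_{2}^{3} y^3 dy = (3^4 - 2^4)/4
  = 65/4.
Product: (8) * (65/4) = 130.

130


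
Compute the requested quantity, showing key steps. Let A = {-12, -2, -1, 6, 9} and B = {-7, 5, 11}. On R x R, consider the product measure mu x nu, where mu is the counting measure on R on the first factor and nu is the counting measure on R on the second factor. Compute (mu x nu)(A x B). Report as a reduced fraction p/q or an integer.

For a measurable rectangle A x B, the product measure satisfies
  (mu x nu)(A x B) = mu(A) * nu(B).
  mu(A) = 5.
  nu(B) = 3.
  (mu x nu)(A x B) = 5 * 3 = 15.

15


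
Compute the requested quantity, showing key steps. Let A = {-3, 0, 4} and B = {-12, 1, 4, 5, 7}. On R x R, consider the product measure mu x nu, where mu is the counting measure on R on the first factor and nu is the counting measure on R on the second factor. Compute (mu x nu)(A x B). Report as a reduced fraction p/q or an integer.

For a measurable rectangle A x B, the product measure satisfies
  (mu x nu)(A x B) = mu(A) * nu(B).
  mu(A) = 3.
  nu(B) = 5.
  (mu x nu)(A x B) = 3 * 5 = 15.

15


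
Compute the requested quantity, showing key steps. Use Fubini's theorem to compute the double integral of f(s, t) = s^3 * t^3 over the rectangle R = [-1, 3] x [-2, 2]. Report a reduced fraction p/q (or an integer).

f(s, t) is a tensor product of a function of s and a function of t, and both factors are bounded continuous (hence Lebesgue integrable) on the rectangle, so Fubini's theorem applies:
  integral_R f d(m x m) = (integral_a1^b1 s^3 ds) * (integral_a2^b2 t^3 dt).
Inner integral in s: integral_{-1}^{3} s^3 ds = (3^4 - (-1)^4)/4
  = 20.
Inner integral in t: integral_{-2}^{2} t^3 dt = (2^4 - (-2)^4)/4
  = 0.
Product: (20) * (0) = 0.

0


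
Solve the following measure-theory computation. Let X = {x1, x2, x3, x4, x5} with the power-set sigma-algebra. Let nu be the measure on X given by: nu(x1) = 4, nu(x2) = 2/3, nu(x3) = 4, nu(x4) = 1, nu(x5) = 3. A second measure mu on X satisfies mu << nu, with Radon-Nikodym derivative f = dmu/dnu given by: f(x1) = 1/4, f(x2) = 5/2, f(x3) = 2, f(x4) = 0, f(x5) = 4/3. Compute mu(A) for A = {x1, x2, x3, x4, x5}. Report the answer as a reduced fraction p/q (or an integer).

By the defining property of the Radon-Nikodym derivative, for every measurable set A,
  mu(A) = integral_A f dnu.
Since nu is a discrete measure concentrated on the atoms of X, the integral over A reduces to the sum
  mu(A) = sum_{x in A} f(x) * nu({x}).
Computing each term:
  x1: f(x1) * nu(x1) = 1/4 * 4 = 1.
  x2: f(x2) * nu(x2) = 5/2 * 2/3 = 5/3.
  x3: f(x3) * nu(x3) = 2 * 4 = 8.
  x4: f(x4) * nu(x4) = 0 * 1 = 0.
  x5: f(x5) * nu(x5) = 4/3 * 3 = 4.
Summing: mu(A) = 1 + 5/3 + 8 + 0 + 4 = 44/3.

44/3


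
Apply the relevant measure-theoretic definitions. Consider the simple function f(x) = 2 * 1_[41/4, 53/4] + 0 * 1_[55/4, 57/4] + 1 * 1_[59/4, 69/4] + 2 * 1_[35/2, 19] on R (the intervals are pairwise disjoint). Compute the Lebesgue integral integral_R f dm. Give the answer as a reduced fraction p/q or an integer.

For a simple function f = sum_i c_i * 1_{A_i} with disjoint A_i,
  integral f dm = sum_i c_i * m(A_i).
Lengths of the A_i:
  m(A_1) = 53/4 - 41/4 = 3.
  m(A_2) = 57/4 - 55/4 = 1/2.
  m(A_3) = 69/4 - 59/4 = 5/2.
  m(A_4) = 19 - 35/2 = 3/2.
Contributions c_i * m(A_i):
  (2) * (3) = 6.
  (0) * (1/2) = 0.
  (1) * (5/2) = 5/2.
  (2) * (3/2) = 3.
Total: 6 + 0 + 5/2 + 3 = 23/2.

23/2


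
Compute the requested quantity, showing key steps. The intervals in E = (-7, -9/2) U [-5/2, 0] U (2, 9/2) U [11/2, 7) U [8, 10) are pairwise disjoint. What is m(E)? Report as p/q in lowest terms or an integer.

For pairwise disjoint intervals, m(union_i I_i) = sum_i m(I_i),
and m is invariant under swapping open/closed endpoints (single points have measure 0).
So m(E) = sum_i (b_i - a_i).
  I_1 has length -9/2 - (-7) = 5/2.
  I_2 has length 0 - (-5/2) = 5/2.
  I_3 has length 9/2 - 2 = 5/2.
  I_4 has length 7 - 11/2 = 3/2.
  I_5 has length 10 - 8 = 2.
Summing:
  m(E) = 5/2 + 5/2 + 5/2 + 3/2 + 2 = 11.

11


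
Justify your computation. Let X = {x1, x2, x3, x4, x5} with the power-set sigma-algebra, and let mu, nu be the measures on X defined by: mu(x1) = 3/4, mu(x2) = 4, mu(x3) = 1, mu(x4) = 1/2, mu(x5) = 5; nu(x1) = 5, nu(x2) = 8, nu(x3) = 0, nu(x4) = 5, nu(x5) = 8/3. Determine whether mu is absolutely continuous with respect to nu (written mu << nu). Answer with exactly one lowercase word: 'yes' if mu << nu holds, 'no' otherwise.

mu << nu means: every nu-null measurable set is also mu-null; equivalently, for every atom x, if nu({x}) = 0 then mu({x}) = 0.
Checking each atom:
  x1: nu = 5 > 0 -> no constraint.
  x2: nu = 8 > 0 -> no constraint.
  x3: nu = 0, mu = 1 > 0 -> violates mu << nu.
  x4: nu = 5 > 0 -> no constraint.
  x5: nu = 8/3 > 0 -> no constraint.
The atom(s) x3 violate the condition (nu = 0 but mu > 0). Therefore mu is NOT absolutely continuous w.r.t. nu.

no


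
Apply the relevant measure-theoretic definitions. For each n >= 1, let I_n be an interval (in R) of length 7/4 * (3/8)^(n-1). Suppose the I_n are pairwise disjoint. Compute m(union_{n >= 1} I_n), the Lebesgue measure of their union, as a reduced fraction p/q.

By countable additivity of the Lebesgue measure on pairwise disjoint measurable sets,
  m(union_{n >= 1} I_n) = sum_{n >= 1} m(I_n) = sum_{n >= 1} a * r^(n-1),
  with a = 7/4 and r = 3/8.
Since 0 < r = 3/8 < 1, the geometric series converges:
  sum_{n >= 1} a * r^(n-1) = a / (1 - r).
  = 7/4 / (1 - 3/8)
  = 7/4 / (5/8)
  = 14/5.

14/5


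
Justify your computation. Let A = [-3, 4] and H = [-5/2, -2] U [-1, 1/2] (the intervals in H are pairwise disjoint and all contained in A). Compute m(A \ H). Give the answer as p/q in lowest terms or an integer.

The ambient interval has length m(A) = 4 - (-3) = 7.
Since the holes are disjoint and sit inside A, by finite additivity
  m(H) = sum_i (b_i - a_i), and m(A \ H) = m(A) - m(H).
Computing the hole measures:
  m(H_1) = -2 - (-5/2) = 1/2.
  m(H_2) = 1/2 - (-1) = 3/2.
Summed: m(H) = 1/2 + 3/2 = 2.
So m(A \ H) = 7 - 2 = 5.

5


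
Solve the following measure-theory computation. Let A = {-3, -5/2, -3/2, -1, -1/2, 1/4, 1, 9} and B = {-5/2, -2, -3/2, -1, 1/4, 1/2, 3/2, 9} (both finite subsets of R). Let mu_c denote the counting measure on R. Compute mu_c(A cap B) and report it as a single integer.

Counting measure on a finite set equals cardinality. mu_c(A cap B) = |A cap B| (elements appearing in both).
Enumerating the elements of A that also lie in B gives 5 element(s).
So mu_c(A cap B) = 5.

5


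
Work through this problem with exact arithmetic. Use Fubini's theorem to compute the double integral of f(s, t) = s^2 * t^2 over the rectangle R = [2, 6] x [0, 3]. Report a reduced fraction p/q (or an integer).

f(s, t) is a tensor product of a function of s and a function of t, and both factors are bounded continuous (hence Lebesgue integrable) on the rectangle, so Fubini's theorem applies:
  integral_R f d(m x m) = (integral_a1^b1 s^2 ds) * (integral_a2^b2 t^2 dt).
Inner integral in s: integral_{2}^{6} s^2 ds = (6^3 - 2^3)/3
  = 208/3.
Inner integral in t: integral_{0}^{3} t^2 dt = (3^3 - 0^3)/3
  = 9.
Product: (208/3) * (9) = 624.

624


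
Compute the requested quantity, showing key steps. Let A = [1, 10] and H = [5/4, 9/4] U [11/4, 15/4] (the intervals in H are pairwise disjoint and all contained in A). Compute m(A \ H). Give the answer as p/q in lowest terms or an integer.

The ambient interval has length m(A) = 10 - 1 = 9.
Since the holes are disjoint and sit inside A, by finite additivity
  m(H) = sum_i (b_i - a_i), and m(A \ H) = m(A) - m(H).
Computing the hole measures:
  m(H_1) = 9/4 - 5/4 = 1.
  m(H_2) = 15/4 - 11/4 = 1.
Summed: m(H) = 1 + 1 = 2.
So m(A \ H) = 9 - 2 = 7.

7


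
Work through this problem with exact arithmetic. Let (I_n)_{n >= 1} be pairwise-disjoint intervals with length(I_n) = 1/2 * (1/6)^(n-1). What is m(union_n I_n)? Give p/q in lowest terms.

By countable additivity of the Lebesgue measure on pairwise disjoint measurable sets,
  m(union_{n >= 1} I_n) = sum_{n >= 1} m(I_n) = sum_{n >= 1} a * r^(n-1),
  with a = 1/2 and r = 1/6.
Since 0 < r = 1/6 < 1, the geometric series converges:
  sum_{n >= 1} a * r^(n-1) = a / (1 - r).
  = 1/2 / (1 - 1/6)
  = 1/2 / (5/6)
  = 3/5.

3/5


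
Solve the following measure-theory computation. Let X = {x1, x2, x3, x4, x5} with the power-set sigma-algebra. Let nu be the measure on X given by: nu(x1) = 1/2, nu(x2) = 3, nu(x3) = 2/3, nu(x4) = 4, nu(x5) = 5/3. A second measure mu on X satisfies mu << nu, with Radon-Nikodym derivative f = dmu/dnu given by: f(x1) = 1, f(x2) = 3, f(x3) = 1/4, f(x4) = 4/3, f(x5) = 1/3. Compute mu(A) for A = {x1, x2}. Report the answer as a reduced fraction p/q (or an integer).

By the defining property of the Radon-Nikodym derivative, for every measurable set A,
  mu(A) = integral_A f dnu.
Since nu is a discrete measure concentrated on the atoms of X, the integral over A reduces to the sum
  mu(A) = sum_{x in A} f(x) * nu({x}).
Computing each term:
  x1: f(x1) * nu(x1) = 1 * 1/2 = 1/2.
  x2: f(x2) * nu(x2) = 3 * 3 = 9.
Summing: mu(A) = 1/2 + 9 = 19/2.

19/2


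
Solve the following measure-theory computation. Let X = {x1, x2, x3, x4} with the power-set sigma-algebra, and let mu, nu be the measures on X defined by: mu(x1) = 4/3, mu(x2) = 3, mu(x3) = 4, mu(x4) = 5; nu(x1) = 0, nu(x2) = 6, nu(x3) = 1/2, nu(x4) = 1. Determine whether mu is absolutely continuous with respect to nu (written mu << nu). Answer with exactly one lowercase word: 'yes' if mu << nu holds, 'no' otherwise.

mu << nu means: every nu-null measurable set is also mu-null; equivalently, for every atom x, if nu({x}) = 0 then mu({x}) = 0.
Checking each atom:
  x1: nu = 0, mu = 4/3 > 0 -> violates mu << nu.
  x2: nu = 6 > 0 -> no constraint.
  x3: nu = 1/2 > 0 -> no constraint.
  x4: nu = 1 > 0 -> no constraint.
The atom(s) x1 violate the condition (nu = 0 but mu > 0). Therefore mu is NOT absolutely continuous w.r.t. nu.

no


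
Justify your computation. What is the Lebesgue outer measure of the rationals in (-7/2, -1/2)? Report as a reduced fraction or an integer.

Q cap (-7/2, -1/2) is countable; list its elements as q_1, q_2, ... . Fix eps > 0 and cover the k-th point by an interval of length eps * 2^(-k). The cover has total length eps * sum_{k>=1} 2^(-k) = eps, so by definition of outer measure m*(Q cap (-7/2, -1/2)) <= eps. Since eps was arbitrary and m* >= 0, the outer measure is 0.

0


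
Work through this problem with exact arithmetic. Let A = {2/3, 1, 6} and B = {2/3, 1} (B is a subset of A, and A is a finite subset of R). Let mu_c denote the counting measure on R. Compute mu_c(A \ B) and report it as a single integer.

Counting measure assigns mu_c(E) = |E| (number of elements) when E is finite. For B subset A, A \ B is the set of elements of A not in B, so |A \ B| = |A| - |B|.
|A| = 3, |B| = 2, so mu_c(A \ B) = 3 - 2 = 1.

1


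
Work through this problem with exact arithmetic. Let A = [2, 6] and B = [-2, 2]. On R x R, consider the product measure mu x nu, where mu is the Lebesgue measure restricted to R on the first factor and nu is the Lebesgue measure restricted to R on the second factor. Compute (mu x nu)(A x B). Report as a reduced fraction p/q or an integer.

For a measurable rectangle A x B, the product measure satisfies
  (mu x nu)(A x B) = mu(A) * nu(B).
  mu(A) = 4.
  nu(B) = 4.
  (mu x nu)(A x B) = 4 * 4 = 16.

16


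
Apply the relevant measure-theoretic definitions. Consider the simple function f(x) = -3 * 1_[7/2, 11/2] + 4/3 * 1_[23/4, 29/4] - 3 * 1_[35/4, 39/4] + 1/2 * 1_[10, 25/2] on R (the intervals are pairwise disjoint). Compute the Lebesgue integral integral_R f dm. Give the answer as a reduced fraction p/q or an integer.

For a simple function f = sum_i c_i * 1_{A_i} with disjoint A_i,
  integral f dm = sum_i c_i * m(A_i).
Lengths of the A_i:
  m(A_1) = 11/2 - 7/2 = 2.
  m(A_2) = 29/4 - 23/4 = 3/2.
  m(A_3) = 39/4 - 35/4 = 1.
  m(A_4) = 25/2 - 10 = 5/2.
Contributions c_i * m(A_i):
  (-3) * (2) = -6.
  (4/3) * (3/2) = 2.
  (-3) * (1) = -3.
  (1/2) * (5/2) = 5/4.
Total: -6 + 2 - 3 + 5/4 = -23/4.

-23/4


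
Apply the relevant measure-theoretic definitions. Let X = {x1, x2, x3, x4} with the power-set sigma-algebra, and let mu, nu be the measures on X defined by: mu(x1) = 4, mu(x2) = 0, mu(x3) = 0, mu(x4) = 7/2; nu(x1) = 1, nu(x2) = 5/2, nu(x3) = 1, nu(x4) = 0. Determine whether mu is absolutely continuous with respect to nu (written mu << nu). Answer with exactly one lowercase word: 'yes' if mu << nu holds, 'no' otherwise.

mu << nu means: every nu-null measurable set is also mu-null; equivalently, for every atom x, if nu({x}) = 0 then mu({x}) = 0.
Checking each atom:
  x1: nu = 1 > 0 -> no constraint.
  x2: nu = 5/2 > 0 -> no constraint.
  x3: nu = 1 > 0 -> no constraint.
  x4: nu = 0, mu = 7/2 > 0 -> violates mu << nu.
The atom(s) x4 violate the condition (nu = 0 but mu > 0). Therefore mu is NOT absolutely continuous w.r.t. nu.

no


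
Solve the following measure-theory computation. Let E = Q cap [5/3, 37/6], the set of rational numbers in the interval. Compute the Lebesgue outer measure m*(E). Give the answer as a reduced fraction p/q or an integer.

E = Q cap [5/3, 37/6] is a subset of Q, which is countable. Enumerate Q = {q_1, q_2, ...}; for any eps > 0, cover q_k by the open interval (q_k - eps/2^(k+1), q_k + eps/2^(k+1)), of length eps/2^k. The total cover length is sum_{k>=1} eps/2^k = eps. Hence m*(E) <= m*(Q) <= eps for every eps > 0, and since outer measure is non-negative, m*(E) = 0.

0


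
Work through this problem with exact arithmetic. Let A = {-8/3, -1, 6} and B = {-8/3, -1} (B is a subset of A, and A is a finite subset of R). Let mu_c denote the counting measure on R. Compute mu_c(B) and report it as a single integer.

Counting measure assigns mu_c(E) = |E| (number of elements) when E is finite.
B has 2 element(s), so mu_c(B) = 2.

2


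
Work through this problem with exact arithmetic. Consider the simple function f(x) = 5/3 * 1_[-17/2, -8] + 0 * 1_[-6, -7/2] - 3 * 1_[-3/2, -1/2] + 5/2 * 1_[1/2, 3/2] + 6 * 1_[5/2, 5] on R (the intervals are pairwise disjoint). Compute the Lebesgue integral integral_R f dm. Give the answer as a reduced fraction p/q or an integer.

For a simple function f = sum_i c_i * 1_{A_i} with disjoint A_i,
  integral f dm = sum_i c_i * m(A_i).
Lengths of the A_i:
  m(A_1) = -8 - (-17/2) = 1/2.
  m(A_2) = -7/2 - (-6) = 5/2.
  m(A_3) = -1/2 - (-3/2) = 1.
  m(A_4) = 3/2 - 1/2 = 1.
  m(A_5) = 5 - 5/2 = 5/2.
Contributions c_i * m(A_i):
  (5/3) * (1/2) = 5/6.
  (0) * (5/2) = 0.
  (-3) * (1) = -3.
  (5/2) * (1) = 5/2.
  (6) * (5/2) = 15.
Total: 5/6 + 0 - 3 + 5/2 + 15 = 46/3.

46/3


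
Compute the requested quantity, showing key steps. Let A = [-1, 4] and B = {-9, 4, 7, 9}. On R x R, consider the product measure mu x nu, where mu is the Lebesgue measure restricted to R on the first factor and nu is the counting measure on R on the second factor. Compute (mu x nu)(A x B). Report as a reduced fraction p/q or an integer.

For a measurable rectangle A x B, the product measure satisfies
  (mu x nu)(A x B) = mu(A) * nu(B).
  mu(A) = 5.
  nu(B) = 4.
  (mu x nu)(A x B) = 5 * 4 = 20.

20


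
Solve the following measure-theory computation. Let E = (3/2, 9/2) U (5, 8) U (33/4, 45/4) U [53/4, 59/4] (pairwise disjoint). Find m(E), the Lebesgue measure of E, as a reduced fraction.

For pairwise disjoint intervals, m(union_i I_i) = sum_i m(I_i),
and m is invariant under swapping open/closed endpoints (single points have measure 0).
So m(E) = sum_i (b_i - a_i).
  I_1 has length 9/2 - 3/2 = 3.
  I_2 has length 8 - 5 = 3.
  I_3 has length 45/4 - 33/4 = 3.
  I_4 has length 59/4 - 53/4 = 3/2.
Summing:
  m(E) = 3 + 3 + 3 + 3/2 = 21/2.

21/2


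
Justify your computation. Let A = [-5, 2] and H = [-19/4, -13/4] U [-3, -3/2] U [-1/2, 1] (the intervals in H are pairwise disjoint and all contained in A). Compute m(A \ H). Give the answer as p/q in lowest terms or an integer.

The ambient interval has length m(A) = 2 - (-5) = 7.
Since the holes are disjoint and sit inside A, by finite additivity
  m(H) = sum_i (b_i - a_i), and m(A \ H) = m(A) - m(H).
Computing the hole measures:
  m(H_1) = -13/4 - (-19/4) = 3/2.
  m(H_2) = -3/2 - (-3) = 3/2.
  m(H_3) = 1 - (-1/2) = 3/2.
Summed: m(H) = 3/2 + 3/2 + 3/2 = 9/2.
So m(A \ H) = 7 - 9/2 = 5/2.

5/2


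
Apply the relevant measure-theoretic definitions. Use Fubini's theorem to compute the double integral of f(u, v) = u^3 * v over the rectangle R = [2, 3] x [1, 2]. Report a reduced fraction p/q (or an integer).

f(u, v) is a tensor product of a function of u and a function of v, and both factors are bounded continuous (hence Lebesgue integrable) on the rectangle, so Fubini's theorem applies:
  integral_R f d(m x m) = (integral_a1^b1 u^3 du) * (integral_a2^b2 v dv).
Inner integral in u: integral_{2}^{3} u^3 du = (3^4 - 2^4)/4
  = 65/4.
Inner integral in v: integral_{1}^{2} v dv = (2^2 - 1^2)/2
  = 3/2.
Product: (65/4) * (3/2) = 195/8.

195/8


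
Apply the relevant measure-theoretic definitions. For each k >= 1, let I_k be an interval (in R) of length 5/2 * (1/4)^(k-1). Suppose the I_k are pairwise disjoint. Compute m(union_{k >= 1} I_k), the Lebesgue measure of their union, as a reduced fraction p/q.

By countable additivity of the Lebesgue measure on pairwise disjoint measurable sets,
  m(union_{k >= 1} I_k) = sum_{k >= 1} m(I_k) = sum_{k >= 1} a * r^(k-1),
  with a = 5/2 and r = 1/4.
Since 0 < r = 1/4 < 1, the geometric series converges:
  sum_{k >= 1} a * r^(k-1) = a / (1 - r).
  = 5/2 / (1 - 1/4)
  = 5/2 / (3/4)
  = 10/3.

10/3


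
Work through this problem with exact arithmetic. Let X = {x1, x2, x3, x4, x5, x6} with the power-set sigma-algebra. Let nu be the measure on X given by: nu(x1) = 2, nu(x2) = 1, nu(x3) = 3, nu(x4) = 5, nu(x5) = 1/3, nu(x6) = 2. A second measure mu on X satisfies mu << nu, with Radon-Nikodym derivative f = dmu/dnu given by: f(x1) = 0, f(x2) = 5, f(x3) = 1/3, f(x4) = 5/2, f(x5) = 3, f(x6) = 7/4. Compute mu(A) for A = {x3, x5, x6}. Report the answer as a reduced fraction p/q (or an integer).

By the defining property of the Radon-Nikodym derivative, for every measurable set A,
  mu(A) = integral_A f dnu.
Since nu is a discrete measure concentrated on the atoms of X, the integral over A reduces to the sum
  mu(A) = sum_{x in A} f(x) * nu({x}).
Computing each term:
  x3: f(x3) * nu(x3) = 1/3 * 3 = 1.
  x5: f(x5) * nu(x5) = 3 * 1/3 = 1.
  x6: f(x6) * nu(x6) = 7/4 * 2 = 7/2.
Summing: mu(A) = 1 + 1 + 7/2 = 11/2.

11/2


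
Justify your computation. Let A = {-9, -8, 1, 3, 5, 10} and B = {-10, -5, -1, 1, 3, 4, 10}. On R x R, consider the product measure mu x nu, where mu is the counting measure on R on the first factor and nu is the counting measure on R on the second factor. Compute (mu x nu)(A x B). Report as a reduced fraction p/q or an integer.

For a measurable rectangle A x B, the product measure satisfies
  (mu x nu)(A x B) = mu(A) * nu(B).
  mu(A) = 6.
  nu(B) = 7.
  (mu x nu)(A x B) = 6 * 7 = 42.

42


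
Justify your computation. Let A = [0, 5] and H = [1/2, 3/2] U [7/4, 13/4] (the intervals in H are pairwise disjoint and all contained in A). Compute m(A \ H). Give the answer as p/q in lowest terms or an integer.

The ambient interval has length m(A) = 5 - 0 = 5.
Since the holes are disjoint and sit inside A, by finite additivity
  m(H) = sum_i (b_i - a_i), and m(A \ H) = m(A) - m(H).
Computing the hole measures:
  m(H_1) = 3/2 - 1/2 = 1.
  m(H_2) = 13/4 - 7/4 = 3/2.
Summed: m(H) = 1 + 3/2 = 5/2.
So m(A \ H) = 5 - 5/2 = 5/2.

5/2


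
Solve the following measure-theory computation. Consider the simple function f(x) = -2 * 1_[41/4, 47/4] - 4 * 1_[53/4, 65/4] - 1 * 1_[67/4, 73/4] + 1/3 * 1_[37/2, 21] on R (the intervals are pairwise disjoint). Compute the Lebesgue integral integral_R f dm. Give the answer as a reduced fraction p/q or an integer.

For a simple function f = sum_i c_i * 1_{A_i} with disjoint A_i,
  integral f dm = sum_i c_i * m(A_i).
Lengths of the A_i:
  m(A_1) = 47/4 - 41/4 = 3/2.
  m(A_2) = 65/4 - 53/4 = 3.
  m(A_3) = 73/4 - 67/4 = 3/2.
  m(A_4) = 21 - 37/2 = 5/2.
Contributions c_i * m(A_i):
  (-2) * (3/2) = -3.
  (-4) * (3) = -12.
  (-1) * (3/2) = -3/2.
  (1/3) * (5/2) = 5/6.
Total: -3 - 12 - 3/2 + 5/6 = -47/3.

-47/3


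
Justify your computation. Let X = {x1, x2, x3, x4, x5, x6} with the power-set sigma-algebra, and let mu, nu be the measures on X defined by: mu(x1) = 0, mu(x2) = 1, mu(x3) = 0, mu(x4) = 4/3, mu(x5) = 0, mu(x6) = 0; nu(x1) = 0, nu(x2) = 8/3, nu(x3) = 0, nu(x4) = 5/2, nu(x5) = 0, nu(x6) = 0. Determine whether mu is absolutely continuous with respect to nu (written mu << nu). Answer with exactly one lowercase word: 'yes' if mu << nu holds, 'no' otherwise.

mu << nu means: every nu-null measurable set is also mu-null; equivalently, for every atom x, if nu({x}) = 0 then mu({x}) = 0.
Checking each atom:
  x1: nu = 0, mu = 0 -> consistent with mu << nu.
  x2: nu = 8/3 > 0 -> no constraint.
  x3: nu = 0, mu = 0 -> consistent with mu << nu.
  x4: nu = 5/2 > 0 -> no constraint.
  x5: nu = 0, mu = 0 -> consistent with mu << nu.
  x6: nu = 0, mu = 0 -> consistent with mu << nu.
No atom violates the condition. Therefore mu << nu.

yes


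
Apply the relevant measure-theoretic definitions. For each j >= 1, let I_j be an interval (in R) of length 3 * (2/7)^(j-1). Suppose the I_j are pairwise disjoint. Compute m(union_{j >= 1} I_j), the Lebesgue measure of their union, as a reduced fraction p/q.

By countable additivity of the Lebesgue measure on pairwise disjoint measurable sets,
  m(union_{j >= 1} I_j) = sum_{j >= 1} m(I_j) = sum_{j >= 1} a * r^(j-1),
  with a = 3 and r = 2/7.
Since 0 < r = 2/7 < 1, the geometric series converges:
  sum_{j >= 1} a * r^(j-1) = a / (1 - r).
  = 3 / (1 - 2/7)
  = 3 / (5/7)
  = 21/5.

21/5


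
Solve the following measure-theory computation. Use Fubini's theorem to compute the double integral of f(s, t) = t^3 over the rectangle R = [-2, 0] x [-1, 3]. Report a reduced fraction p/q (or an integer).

f(s, t) is a tensor product of a function of s and a function of t, and both factors are bounded continuous (hence Lebesgue integrable) on the rectangle, so Fubini's theorem applies:
  integral_R f d(m x m) = (integral_a1^b1 1 ds) * (integral_a2^b2 t^3 dt).
Inner integral in s: integral_{-2}^{0} 1 ds = (0^1 - (-2)^1)/1
  = 2.
Inner integral in t: integral_{-1}^{3} t^3 dt = (3^4 - (-1)^4)/4
  = 20.
Product: (2) * (20) = 40.

40


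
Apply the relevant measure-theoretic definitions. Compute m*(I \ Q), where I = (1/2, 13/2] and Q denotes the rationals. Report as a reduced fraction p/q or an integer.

The interval I = (1/2, 13/2] has m(I) = 13/2 - 1/2 = 6 (endpoints are measure-zero, so open/closed/half-open agree). Write I = (I cap Q) u (I \ Q). The rationals in I are countable, so m*(I cap Q) = 0 (cover each rational by intervals whose total length is arbitrarily small). By countable subadditivity m*(I) <= m*(I cap Q) + m*(I \ Q), hence m*(I \ Q) >= m(I) = 6. The reverse inequality m*(I \ Q) <= m*(I) = 6 is trivial since (I \ Q) is a subset of I. Therefore m*(I \ Q) = 6.

6


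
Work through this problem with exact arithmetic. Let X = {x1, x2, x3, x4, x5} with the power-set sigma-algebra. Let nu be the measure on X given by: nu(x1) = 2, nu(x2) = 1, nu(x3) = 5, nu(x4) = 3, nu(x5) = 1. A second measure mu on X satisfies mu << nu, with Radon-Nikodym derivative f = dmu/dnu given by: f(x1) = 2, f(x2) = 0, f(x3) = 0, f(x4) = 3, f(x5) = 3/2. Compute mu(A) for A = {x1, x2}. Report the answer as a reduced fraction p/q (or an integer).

By the defining property of the Radon-Nikodym derivative, for every measurable set A,
  mu(A) = integral_A f dnu.
Since nu is a discrete measure concentrated on the atoms of X, the integral over A reduces to the sum
  mu(A) = sum_{x in A} f(x) * nu({x}).
Computing each term:
  x1: f(x1) * nu(x1) = 2 * 2 = 4.
  x2: f(x2) * nu(x2) = 0 * 1 = 0.
Summing: mu(A) = 4 + 0 = 4.

4


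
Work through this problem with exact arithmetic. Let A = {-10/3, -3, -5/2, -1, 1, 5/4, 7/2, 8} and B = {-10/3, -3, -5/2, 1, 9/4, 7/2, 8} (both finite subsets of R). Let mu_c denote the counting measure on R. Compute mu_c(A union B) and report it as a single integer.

Counting measure on a finite set equals cardinality. By inclusion-exclusion, |A union B| = |A| + |B| - |A cap B|.
|A| = 8, |B| = 7, |A cap B| = 6.
So mu_c(A union B) = 8 + 7 - 6 = 9.

9


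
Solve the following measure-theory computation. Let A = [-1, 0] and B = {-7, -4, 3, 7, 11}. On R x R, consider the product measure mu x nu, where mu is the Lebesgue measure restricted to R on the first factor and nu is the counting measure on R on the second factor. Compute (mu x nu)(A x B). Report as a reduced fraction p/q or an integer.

For a measurable rectangle A x B, the product measure satisfies
  (mu x nu)(A x B) = mu(A) * nu(B).
  mu(A) = 1.
  nu(B) = 5.
  (mu x nu)(A x B) = 1 * 5 = 5.

5
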